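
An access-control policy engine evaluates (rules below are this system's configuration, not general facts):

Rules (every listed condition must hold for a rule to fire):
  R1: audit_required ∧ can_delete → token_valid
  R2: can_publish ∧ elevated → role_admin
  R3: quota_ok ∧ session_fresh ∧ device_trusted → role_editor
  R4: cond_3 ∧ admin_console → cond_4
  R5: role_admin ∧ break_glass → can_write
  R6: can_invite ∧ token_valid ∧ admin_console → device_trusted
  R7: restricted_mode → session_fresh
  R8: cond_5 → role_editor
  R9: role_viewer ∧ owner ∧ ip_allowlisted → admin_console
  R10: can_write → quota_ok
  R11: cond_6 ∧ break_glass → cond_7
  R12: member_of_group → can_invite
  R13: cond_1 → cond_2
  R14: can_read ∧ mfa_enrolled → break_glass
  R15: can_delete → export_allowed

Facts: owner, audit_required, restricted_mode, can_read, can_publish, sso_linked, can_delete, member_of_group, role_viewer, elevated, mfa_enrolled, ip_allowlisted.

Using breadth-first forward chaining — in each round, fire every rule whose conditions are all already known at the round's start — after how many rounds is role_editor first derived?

4

Round 1 — R1, R2, R7, R9, R12, R14, R15, derive token_valid, role_admin, session_fresh, admin_console, can_invite, break_glass, export_allowed.
Round 2 — R5, R6, derive can_write, device_trusted.
Round 3 — R10, derive quota_ok.
Round 4 — R3, derive role_editor.
role_editor first appears in round 4.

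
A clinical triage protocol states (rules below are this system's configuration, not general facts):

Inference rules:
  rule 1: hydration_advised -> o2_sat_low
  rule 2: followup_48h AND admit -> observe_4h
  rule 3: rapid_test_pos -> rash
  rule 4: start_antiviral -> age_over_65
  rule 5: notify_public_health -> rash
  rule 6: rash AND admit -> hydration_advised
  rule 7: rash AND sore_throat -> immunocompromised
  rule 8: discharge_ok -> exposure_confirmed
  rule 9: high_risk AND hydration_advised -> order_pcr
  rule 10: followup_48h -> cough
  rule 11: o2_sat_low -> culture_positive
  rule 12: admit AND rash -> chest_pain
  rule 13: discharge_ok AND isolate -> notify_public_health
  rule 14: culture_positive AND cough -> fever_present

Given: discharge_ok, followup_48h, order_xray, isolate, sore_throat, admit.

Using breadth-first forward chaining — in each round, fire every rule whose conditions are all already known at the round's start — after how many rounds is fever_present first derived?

Round 1: rule 2 [followup_48h AND admit -> observe_4h]; rule 8 [discharge_ok -> exposure_confirmed]; rule 10 [followup_48h -> cough]; rule 13 [discharge_ok AND isolate -> notify_public_health]. New: observe_4h, exposure_confirmed, cough, notify_public_health.
Round 2: rule 5 [notify_public_health -> rash]. New: rash.
Round 3: rule 6 [rash AND admit -> hydration_advised]; rule 7 [rash AND sore_throat -> immunocompromised]; rule 12 [admit AND rash -> chest_pain]. New: hydration_advised, immunocompromised, chest_pain.
Round 4: rule 1 [hydration_advised -> o2_sat_low]. New: o2_sat_low.
Round 5: rule 11 [o2_sat_low -> culture_positive]. New: culture_positive.
Round 6: rule 14 [culture_positive AND cough -> fever_present]. New: fever_present.
fever_present first appears in round 6.

6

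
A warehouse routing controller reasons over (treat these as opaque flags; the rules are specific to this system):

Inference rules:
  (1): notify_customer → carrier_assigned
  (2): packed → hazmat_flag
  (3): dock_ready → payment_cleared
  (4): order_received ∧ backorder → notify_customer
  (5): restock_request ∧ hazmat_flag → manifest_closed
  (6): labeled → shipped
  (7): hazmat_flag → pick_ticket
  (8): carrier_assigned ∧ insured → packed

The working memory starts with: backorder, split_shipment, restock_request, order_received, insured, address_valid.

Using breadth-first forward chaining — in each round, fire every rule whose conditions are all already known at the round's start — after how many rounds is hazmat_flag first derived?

4

Round 1 — (4), derive notify_customer.
Round 2 — (1), derive carrier_assigned.
Round 3 — (8), derive packed.
Round 4 — (2), derive hazmat_flag.
hazmat_flag first appears in round 4.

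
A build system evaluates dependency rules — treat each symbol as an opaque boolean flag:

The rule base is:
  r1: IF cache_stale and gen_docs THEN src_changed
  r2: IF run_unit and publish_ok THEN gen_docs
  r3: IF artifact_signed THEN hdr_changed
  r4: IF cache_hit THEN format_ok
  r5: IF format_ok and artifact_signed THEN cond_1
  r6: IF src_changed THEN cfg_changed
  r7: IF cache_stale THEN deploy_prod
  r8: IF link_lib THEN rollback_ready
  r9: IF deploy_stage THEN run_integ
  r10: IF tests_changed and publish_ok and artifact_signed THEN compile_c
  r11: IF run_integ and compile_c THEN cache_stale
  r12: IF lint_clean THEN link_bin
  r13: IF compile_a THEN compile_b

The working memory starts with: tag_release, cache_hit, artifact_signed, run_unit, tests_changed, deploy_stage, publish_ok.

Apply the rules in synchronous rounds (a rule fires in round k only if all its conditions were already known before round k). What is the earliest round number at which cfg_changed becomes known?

4

Round 1: r2 [IF run_unit and publish_ok THEN gen_docs]; r3 [IF artifact_signed THEN hdr_changed]; r4 [IF cache_hit THEN format_ok]; r9 [IF deploy_stage THEN run_integ]; r10 [IF tests_changed and publish_ok and artifact_signed THEN compile_c]. Adds gen_docs, hdr_changed, format_ok, run_integ, compile_c.
Round 2: r5 [IF format_ok and artifact_signed THEN cond_1]; r11 [IF run_integ and compile_c THEN cache_stale]. Adds cond_1, cache_stale.
Round 3: r1 [IF cache_stale and gen_docs THEN src_changed]; r7 [IF cache_stale THEN deploy_prod]. Adds src_changed, deploy_prod.
Round 4: r6 [IF src_changed THEN cfg_changed]. Adds cfg_changed.
cfg_changed first appears in round 4.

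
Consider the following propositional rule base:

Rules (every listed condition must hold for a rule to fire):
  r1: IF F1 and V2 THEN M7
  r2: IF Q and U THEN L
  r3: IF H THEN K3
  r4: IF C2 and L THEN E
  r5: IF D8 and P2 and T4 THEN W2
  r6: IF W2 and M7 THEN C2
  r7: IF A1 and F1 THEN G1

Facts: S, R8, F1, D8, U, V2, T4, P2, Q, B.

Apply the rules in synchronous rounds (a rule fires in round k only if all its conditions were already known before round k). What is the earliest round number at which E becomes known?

Round 1: r1 [IF F1 and V2 THEN M7]; r2 [IF Q and U THEN L]; r5 [IF D8 and P2 and T4 THEN W2]. New: M7, L, W2.
Round 2: r6 [IF W2 and M7 THEN C2]. New: C2.
Round 3: r4 [IF C2 and L THEN E]. New: E.
E first appears in round 3.

3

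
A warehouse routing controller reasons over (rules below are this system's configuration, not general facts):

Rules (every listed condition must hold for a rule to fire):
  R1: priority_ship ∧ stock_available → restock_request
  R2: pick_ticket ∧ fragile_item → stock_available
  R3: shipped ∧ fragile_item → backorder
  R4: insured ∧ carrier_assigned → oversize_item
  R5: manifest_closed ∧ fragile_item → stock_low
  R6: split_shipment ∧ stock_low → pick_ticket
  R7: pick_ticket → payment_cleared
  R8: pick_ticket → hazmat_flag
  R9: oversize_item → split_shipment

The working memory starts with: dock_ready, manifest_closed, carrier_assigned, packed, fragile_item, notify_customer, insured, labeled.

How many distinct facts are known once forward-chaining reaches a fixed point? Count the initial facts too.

Round 1 fires R4, R5, giving oversize_item, stock_low.
Round 2 fires R9, giving split_shipment.
Round 3 fires R6, giving pick_ticket.
Round 4 fires R2, R7, R8, giving stock_available, payment_cleared, hazmat_flag.
Closure: {carrier_assigned, dock_ready, fragile_item, hazmat_flag, insured, labeled, manifest_closed, notify_customer, oversize_item, packed, payment_cleared, pick_ticket, split_shipment, stock_available, stock_low} — 15 facts.

15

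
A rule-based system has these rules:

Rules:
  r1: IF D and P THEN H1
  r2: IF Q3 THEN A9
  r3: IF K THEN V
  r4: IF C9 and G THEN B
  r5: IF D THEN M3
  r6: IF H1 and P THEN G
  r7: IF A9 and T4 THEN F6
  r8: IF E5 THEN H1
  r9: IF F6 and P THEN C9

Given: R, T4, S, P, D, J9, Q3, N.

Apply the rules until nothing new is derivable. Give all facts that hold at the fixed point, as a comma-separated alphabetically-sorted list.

A9, B, C9, D, F6, G, H1, J9, M3, N, P, Q3, R, S, T4

Round 1: r1 [IF D and P THEN H1]; r2 [IF Q3 THEN A9]; r5 [IF D THEN M3]. New: H1, A9, M3.
Round 2: r6 [IF H1 and P THEN G]; r7 [IF A9 and T4 THEN F6]. New: G, F6.
Round 3: r9 [IF F6 and P THEN C9]. New: C9.
Round 4: r4 [IF C9 and G THEN B]. New: B.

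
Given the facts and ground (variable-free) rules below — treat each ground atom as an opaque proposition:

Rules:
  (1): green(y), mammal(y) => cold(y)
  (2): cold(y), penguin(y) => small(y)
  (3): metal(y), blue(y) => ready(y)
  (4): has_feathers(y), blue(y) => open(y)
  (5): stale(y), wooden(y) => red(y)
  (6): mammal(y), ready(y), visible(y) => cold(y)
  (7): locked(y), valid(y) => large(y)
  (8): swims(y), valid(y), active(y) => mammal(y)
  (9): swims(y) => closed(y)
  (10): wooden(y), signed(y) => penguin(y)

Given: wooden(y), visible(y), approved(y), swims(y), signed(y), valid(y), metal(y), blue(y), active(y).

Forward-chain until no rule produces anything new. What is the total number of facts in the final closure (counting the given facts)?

15

[1] (3) [metal(y), blue(y) => ready(y)]; (8) [swims(y), valid(y), active(y) => mammal(y)]; (9) [swims(y) => closed(y)]; (10) [wooden(y), signed(y) => penguin(y)]. ⇒ new: ready(y), mammal(y), closed(y), penguin(y).
[2] (6) [mammal(y), ready(y), visible(y) => cold(y)]. ⇒ new: cold(y).
[3] (2) [cold(y), penguin(y) => small(y)]. ⇒ new: small(y).
Closure: {active(y), approved(y), blue(y), closed(y), cold(y), mammal(y), metal(y), penguin(y), ready(y), signed(y), small(y), swims(y), valid(y), visible(y), wooden(y)} — 15 facts.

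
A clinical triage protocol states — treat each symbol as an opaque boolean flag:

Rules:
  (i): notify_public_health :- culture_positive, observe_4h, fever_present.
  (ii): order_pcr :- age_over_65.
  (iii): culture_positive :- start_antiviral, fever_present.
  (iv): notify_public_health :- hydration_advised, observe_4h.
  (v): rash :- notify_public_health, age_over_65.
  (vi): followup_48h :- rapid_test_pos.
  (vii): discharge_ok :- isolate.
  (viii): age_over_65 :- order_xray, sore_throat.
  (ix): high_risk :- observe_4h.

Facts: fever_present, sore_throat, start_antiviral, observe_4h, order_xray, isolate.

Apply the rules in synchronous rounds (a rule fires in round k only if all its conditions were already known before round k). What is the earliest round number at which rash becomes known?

3

Round 1: (iii) [culture_positive :- start_antiviral, fever_present.]; (vii) [discharge_ok :- isolate.]; (viii) [age_over_65 :- order_xray, sore_throat.]; (ix) [high_risk :- observe_4h.]. New: culture_positive, discharge_ok, age_over_65, high_risk.
Round 2: (i) [notify_public_health :- culture_positive, observe_4h, fever_present.]; (ii) [order_pcr :- age_over_65.]. New: notify_public_health, order_pcr.
Round 3: (v) [rash :- notify_public_health, age_over_65.]. New: rash.
rash first appears in round 3.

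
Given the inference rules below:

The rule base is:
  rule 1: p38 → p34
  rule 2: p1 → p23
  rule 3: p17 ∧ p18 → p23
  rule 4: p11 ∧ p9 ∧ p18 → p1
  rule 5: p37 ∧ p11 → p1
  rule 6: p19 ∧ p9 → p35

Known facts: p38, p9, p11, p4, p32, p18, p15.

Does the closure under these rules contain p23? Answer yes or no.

yes

Round 1: rule 1 [p38 → p34]; rule 4 [p11 ∧ p9 ∧ p18 → p1]. Adds p34, p1.
Round 2: rule 2 [p1 → p23]. Adds p23.
p23 appears in round 2, so it is derivable.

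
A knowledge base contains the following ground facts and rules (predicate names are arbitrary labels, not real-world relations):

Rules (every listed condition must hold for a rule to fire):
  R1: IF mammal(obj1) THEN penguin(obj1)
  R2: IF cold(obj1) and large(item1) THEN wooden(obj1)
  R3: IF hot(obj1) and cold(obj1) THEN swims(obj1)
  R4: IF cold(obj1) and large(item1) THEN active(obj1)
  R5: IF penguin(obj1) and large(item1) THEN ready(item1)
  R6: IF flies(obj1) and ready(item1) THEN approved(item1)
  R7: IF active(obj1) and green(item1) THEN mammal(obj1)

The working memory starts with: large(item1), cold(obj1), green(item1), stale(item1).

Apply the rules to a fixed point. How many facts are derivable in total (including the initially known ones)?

9

[1] R2 [IF cold(obj1) and large(item1) THEN wooden(obj1)]; R4 [IF cold(obj1) and large(item1) THEN active(obj1)]. ⇒ new: wooden(obj1), active(obj1).
[2] R7 [IF active(obj1) and green(item1) THEN mammal(obj1)]. ⇒ new: mammal(obj1).
[3] R1 [IF mammal(obj1) THEN penguin(obj1)]. ⇒ new: penguin(obj1).
[4] R5 [IF penguin(obj1) and large(item1) THEN ready(item1)]. ⇒ new: ready(item1).
Closure: {active(obj1), cold(obj1), green(item1), large(item1), mammal(obj1), penguin(obj1), ready(item1), stale(item1), wooden(obj1)} — 9 facts.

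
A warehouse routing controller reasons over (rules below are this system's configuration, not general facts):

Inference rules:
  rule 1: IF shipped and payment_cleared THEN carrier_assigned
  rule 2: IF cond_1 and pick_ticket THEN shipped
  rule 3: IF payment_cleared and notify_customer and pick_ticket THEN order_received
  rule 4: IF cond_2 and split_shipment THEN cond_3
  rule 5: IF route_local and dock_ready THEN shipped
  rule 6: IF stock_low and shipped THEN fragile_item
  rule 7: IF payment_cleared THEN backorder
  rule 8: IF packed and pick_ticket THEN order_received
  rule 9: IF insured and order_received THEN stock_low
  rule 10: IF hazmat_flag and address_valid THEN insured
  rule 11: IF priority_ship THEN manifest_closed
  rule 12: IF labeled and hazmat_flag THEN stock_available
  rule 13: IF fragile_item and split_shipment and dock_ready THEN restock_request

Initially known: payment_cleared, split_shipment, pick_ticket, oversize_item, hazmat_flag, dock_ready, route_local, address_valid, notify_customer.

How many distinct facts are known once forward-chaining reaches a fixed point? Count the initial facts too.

17

Round 1 — rule 3, rule 5, rule 7, rule 10, derive order_received, shipped, backorder, insured.
Round 2 — rule 1, rule 9, derive carrier_assigned, stock_low.
Round 3 — rule 6, derive fragile_item.
Round 4 — rule 13, derive restock_request.
Closure: {address_valid, backorder, carrier_assigned, dock_ready, fragile_item, hazmat_flag, insured, notify_customer, order_received, oversize_item, payment_cleared, pick_ticket, restock_request, route_local, shipped, split_shipment, stock_low} — 17 facts.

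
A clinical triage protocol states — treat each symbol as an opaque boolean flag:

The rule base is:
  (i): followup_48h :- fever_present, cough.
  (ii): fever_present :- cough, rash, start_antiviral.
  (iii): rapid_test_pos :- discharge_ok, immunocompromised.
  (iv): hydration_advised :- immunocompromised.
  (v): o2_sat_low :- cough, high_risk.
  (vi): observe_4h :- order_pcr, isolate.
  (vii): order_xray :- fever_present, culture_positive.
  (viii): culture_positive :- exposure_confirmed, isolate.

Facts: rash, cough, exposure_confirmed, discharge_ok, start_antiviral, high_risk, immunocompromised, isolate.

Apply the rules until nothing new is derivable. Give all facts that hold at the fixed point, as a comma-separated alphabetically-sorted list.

[1] (ii) [fever_present :- cough, rash, start_antiviral.]; (iii) [rapid_test_pos :- discharge_ok, immunocompromised.]; (iv) [hydration_advised :- immunocompromised.]; (v) [o2_sat_low :- cough, high_risk.]; (viii) [culture_positive :- exposure_confirmed, isolate.]. ⇒ new: fever_present, rapid_test_pos, hydration_advised, o2_sat_low, culture_positive.
[2] (i) [followup_48h :- fever_present, cough.]; (vii) [order_xray :- fever_present, culture_positive.]. ⇒ new: followup_48h, order_xray.

cough, culture_positive, discharge_ok, exposure_confirmed, fever_present, followup_48h, high_risk, hydration_advised, immunocompromised, isolate, o2_sat_low, order_xray, rapid_test_pos, rash, start_antiviral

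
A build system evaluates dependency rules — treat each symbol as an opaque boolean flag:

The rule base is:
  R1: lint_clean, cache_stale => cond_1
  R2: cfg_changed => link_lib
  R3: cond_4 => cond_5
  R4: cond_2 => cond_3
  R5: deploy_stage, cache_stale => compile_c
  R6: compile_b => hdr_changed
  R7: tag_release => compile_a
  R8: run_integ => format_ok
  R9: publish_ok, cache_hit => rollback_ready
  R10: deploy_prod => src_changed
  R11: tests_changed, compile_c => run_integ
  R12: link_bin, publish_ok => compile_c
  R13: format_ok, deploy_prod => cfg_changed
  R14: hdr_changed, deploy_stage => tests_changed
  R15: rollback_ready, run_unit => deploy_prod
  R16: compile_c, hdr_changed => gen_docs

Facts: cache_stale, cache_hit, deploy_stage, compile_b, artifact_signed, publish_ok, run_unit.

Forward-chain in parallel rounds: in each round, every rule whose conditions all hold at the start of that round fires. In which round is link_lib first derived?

Round 1: R5 [deploy_stage, cache_stale => compile_c]; R6 [compile_b => hdr_changed]; R9 [publish_ok, cache_hit => rollback_ready]. New: compile_c, hdr_changed, rollback_ready.
Round 2: R14 [hdr_changed, deploy_stage => tests_changed]; R15 [rollback_ready, run_unit => deploy_prod]; R16 [compile_c, hdr_changed => gen_docs]. New: tests_changed, deploy_prod, gen_docs.
Round 3: R10 [deploy_prod => src_changed]; R11 [tests_changed, compile_c => run_integ]. New: src_changed, run_integ.
Round 4: R8 [run_integ => format_ok]. New: format_ok.
Round 5: R13 [format_ok, deploy_prod => cfg_changed]. New: cfg_changed.
Round 6: R2 [cfg_changed => link_lib]. New: link_lib.
link_lib first appears in round 6.

6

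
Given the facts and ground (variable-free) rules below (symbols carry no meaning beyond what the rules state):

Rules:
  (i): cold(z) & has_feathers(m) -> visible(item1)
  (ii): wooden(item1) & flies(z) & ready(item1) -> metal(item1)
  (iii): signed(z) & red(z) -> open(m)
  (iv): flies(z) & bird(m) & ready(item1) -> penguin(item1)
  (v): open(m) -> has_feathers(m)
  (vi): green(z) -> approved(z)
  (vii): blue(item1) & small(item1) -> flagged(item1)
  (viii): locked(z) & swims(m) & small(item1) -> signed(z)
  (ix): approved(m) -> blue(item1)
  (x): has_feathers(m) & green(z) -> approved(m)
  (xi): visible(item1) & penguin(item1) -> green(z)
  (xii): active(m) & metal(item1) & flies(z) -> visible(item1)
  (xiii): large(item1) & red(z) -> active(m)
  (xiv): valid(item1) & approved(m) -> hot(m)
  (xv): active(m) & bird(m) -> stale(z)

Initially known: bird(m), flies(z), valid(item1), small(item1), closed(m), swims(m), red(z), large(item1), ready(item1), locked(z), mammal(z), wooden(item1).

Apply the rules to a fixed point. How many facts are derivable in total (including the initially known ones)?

26

Round 1 fires (ii), (iv), (viii), (xiii), giving metal(item1), penguin(item1), signed(z), active(m).
Round 2 fires (iii), (xii), (xv), giving open(m), visible(item1), stale(z).
Round 3 fires (v), (xi), giving has_feathers(m), green(z).
Round 4 fires (vi), (x), giving approved(z), approved(m).
Round 5 fires (ix), (xiv), giving blue(item1), hot(m).
Round 6 fires (vii), giving flagged(item1).
Closure: {active(m), approved(m), approved(z), bird(m), blue(item1), closed(m), flagged(item1), flies(z), green(z), has_feathers(m), hot(m), large(item1), locked(z), mammal(z), metal(item1), open(m), penguin(item1), ready(item1), red(z), signed(z), small(item1), stale(z), swims(m), valid(item1), visible(item1), wooden(item1)} — 26 facts.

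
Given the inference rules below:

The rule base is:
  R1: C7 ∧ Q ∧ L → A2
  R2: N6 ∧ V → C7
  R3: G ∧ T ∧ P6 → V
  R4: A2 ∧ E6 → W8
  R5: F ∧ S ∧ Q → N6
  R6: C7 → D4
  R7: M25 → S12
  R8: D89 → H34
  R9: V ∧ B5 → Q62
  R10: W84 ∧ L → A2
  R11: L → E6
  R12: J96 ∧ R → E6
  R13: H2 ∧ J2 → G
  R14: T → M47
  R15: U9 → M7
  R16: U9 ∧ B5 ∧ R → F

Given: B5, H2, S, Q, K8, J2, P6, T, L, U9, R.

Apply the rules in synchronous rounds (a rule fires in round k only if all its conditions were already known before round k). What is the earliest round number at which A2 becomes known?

Round 1: R11 [L → E6]; R13 [H2 ∧ J2 → G]; R14 [T → M47]; R15 [U9 → M7]; R16 [U9 ∧ B5 ∧ R → F]. Adds E6, G, M47, M7, F.
Round 2: R3 [G ∧ T ∧ P6 → V]; R5 [F ∧ S ∧ Q → N6]. Adds V, N6.
Round 3: R2 [N6 ∧ V → C7]; R9 [V ∧ B5 → Q62]. Adds C7, Q62.
Round 4: R1 [C7 ∧ Q ∧ L → A2]; R6 [C7 → D4]. Adds A2, D4.
A2 first appears in round 4.

4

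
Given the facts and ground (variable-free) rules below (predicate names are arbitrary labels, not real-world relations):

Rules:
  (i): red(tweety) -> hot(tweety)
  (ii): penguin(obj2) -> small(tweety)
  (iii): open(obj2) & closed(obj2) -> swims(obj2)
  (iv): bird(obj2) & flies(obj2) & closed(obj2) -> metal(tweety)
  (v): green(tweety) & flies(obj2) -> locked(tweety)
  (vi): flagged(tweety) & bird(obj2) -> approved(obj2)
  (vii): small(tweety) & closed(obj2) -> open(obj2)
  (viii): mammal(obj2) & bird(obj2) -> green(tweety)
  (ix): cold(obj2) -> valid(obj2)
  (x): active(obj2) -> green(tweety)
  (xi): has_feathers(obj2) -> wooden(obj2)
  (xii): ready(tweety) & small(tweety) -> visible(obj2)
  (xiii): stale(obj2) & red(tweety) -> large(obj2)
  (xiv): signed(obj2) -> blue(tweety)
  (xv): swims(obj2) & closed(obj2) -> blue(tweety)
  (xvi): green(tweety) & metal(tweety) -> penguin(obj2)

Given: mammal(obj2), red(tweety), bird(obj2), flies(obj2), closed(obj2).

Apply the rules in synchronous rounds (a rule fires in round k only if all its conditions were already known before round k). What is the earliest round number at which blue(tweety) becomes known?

Round 1 fires (i), (iv), (viii), giving hot(tweety), metal(tweety), green(tweety).
Round 2 fires (v), (xvi), giving locked(tweety), penguin(obj2).
Round 3 fires (ii), giving small(tweety).
Round 4 fires (vii), giving open(obj2).
Round 5 fires (iii), giving swims(obj2).
Round 6 fires (xv), giving blue(tweety).
blue(tweety) first appears in round 6.

6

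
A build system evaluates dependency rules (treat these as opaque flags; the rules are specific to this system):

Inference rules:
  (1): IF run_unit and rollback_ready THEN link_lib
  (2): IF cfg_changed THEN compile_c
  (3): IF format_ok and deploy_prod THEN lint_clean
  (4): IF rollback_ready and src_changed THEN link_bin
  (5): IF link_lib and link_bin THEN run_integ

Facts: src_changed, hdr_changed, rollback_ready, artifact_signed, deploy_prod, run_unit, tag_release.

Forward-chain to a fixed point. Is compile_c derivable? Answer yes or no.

Round 1: (1) [IF run_unit and rollback_ready THEN link_lib]; (4) [IF rollback_ready and src_changed THEN link_bin]. New: link_lib, link_bin.
Round 2: (5) [IF link_lib and link_bin THEN run_integ]. New: run_integ.
Fixed point reached. compile_c is concluded only by (2); (2) needs cfg_changed (never derived).

no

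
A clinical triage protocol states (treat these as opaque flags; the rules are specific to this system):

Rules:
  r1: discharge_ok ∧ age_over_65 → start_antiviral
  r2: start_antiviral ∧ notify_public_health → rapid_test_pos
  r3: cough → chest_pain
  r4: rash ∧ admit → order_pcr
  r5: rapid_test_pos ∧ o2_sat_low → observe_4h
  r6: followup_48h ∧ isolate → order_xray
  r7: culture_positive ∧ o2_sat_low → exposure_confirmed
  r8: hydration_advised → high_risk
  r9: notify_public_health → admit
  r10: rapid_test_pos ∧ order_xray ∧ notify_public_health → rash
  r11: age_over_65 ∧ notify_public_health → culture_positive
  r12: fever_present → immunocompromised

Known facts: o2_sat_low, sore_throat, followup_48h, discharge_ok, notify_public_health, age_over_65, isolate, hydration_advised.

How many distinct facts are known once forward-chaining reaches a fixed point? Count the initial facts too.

[1] r1 [discharge_ok ∧ age_over_65 → start_antiviral]; r6 [followup_48h ∧ isolate → order_xray]; r8 [hydration_advised → high_risk]; r9 [notify_public_health → admit]; r11 [age_over_65 ∧ notify_public_health → culture_positive]. ⇒ new: start_antiviral, order_xray, high_risk, admit, culture_positive.
[2] r2 [start_antiviral ∧ notify_public_health → rapid_test_pos]; r7 [culture_positive ∧ o2_sat_low → exposure_confirmed]. ⇒ new: rapid_test_pos, exposure_confirmed.
[3] r5 [rapid_test_pos ∧ o2_sat_low → observe_4h]; r10 [rapid_test_pos ∧ order_xray ∧ notify_public_health → rash]. ⇒ new: observe_4h, rash.
[4] r4 [rash ∧ admit → order_pcr]. ⇒ new: order_pcr.
Closure: {admit, age_over_65, culture_positive, discharge_ok, exposure_confirmed, followup_48h, high_risk, hydration_advised, isolate, notify_public_health, o2_sat_low, observe_4h, order_pcr, order_xray, rapid_test_pos, rash, sore_throat, start_antiviral} — 18 facts.

18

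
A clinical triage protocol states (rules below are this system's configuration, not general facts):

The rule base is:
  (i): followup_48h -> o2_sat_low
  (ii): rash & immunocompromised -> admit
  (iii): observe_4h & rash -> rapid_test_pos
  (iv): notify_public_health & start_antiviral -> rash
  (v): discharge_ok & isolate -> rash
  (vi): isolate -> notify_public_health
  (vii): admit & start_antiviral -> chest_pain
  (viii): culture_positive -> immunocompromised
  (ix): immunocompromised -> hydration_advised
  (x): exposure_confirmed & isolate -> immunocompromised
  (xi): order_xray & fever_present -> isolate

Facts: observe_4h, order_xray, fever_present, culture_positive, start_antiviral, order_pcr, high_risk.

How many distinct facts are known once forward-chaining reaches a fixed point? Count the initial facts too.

15

Round 1 — (viii), (xi), derive immunocompromised, isolate.
Round 2 — (vi), (ix), derive notify_public_health, hydration_advised.
Round 3 — (iv), derive rash.
Round 4 — (ii), (iii), derive admit, rapid_test_pos.
Round 5 — (vii), derive chest_pain.
Closure: {admit, chest_pain, culture_positive, fever_present, high_risk, hydration_advised, immunocompromised, isolate, notify_public_health, observe_4h, order_pcr, order_xray, rapid_test_pos, rash, start_antiviral} — 15 facts.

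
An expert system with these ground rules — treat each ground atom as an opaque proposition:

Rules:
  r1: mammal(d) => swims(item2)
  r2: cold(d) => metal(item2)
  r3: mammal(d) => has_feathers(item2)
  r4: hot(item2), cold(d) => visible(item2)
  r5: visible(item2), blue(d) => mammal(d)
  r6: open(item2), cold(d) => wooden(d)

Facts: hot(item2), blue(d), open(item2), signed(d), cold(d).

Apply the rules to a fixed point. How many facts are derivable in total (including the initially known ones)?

[1] r2 [cold(d) => metal(item2)]; r4 [hot(item2), cold(d) => visible(item2)]; r6 [open(item2), cold(d) => wooden(d)]. ⇒ new: metal(item2), visible(item2), wooden(d).
[2] r5 [visible(item2), blue(d) => mammal(d)]. ⇒ new: mammal(d).
[3] r1 [mammal(d) => swims(item2)]; r3 [mammal(d) => has_feathers(item2)]. ⇒ new: swims(item2), has_feathers(item2).
Closure: {blue(d), cold(d), has_feathers(item2), hot(item2), mammal(d), metal(item2), open(item2), signed(d), swims(item2), visible(item2), wooden(d)} — 11 facts.

11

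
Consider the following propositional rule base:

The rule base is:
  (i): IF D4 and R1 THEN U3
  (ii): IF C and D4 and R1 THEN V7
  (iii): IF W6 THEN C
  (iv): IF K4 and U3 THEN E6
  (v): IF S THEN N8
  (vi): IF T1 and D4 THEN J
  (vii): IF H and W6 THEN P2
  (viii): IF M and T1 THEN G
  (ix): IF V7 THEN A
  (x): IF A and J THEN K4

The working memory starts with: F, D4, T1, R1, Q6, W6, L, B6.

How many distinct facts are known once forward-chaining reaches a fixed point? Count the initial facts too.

15

Round 1 fires (i), (iii), (vi), giving U3, C, J.
Round 2 fires (ii), giving V7.
Round 3 fires (ix), giving A.
Round 4 fires (x), giving K4.
Round 5 fires (iv), giving E6.
Closure: {A, B6, C, D4, E6, F, J, K4, L, Q6, R1, T1, U3, V7, W6} — 15 facts.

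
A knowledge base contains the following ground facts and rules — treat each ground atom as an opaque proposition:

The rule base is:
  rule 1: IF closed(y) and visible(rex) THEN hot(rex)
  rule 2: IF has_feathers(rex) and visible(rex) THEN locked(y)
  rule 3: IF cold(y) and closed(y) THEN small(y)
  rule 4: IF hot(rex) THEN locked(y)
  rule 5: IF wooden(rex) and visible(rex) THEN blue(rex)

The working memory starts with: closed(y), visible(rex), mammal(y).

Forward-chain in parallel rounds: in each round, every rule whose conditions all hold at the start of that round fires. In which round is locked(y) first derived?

2

[1] rule 1 [IF closed(y) and visible(rex) THEN hot(rex)]. ⇒ new: hot(rex).
[2] rule 4 [IF hot(rex) THEN locked(y)]. ⇒ new: locked(y).
locked(y) first appears in round 2.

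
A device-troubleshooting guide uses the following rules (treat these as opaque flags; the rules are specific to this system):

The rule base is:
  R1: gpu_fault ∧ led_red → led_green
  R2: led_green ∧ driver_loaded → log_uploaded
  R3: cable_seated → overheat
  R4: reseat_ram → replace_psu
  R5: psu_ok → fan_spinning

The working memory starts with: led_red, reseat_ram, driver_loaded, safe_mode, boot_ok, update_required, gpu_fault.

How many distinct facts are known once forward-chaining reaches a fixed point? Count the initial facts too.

10

Round 1 — R1, R4, derive led_green, replace_psu.
Round 2 — R2, derive log_uploaded.
Closure: {boot_ok, driver_loaded, gpu_fault, led_green, led_red, log_uploaded, replace_psu, reseat_ram, safe_mode, update_required} — 10 facts.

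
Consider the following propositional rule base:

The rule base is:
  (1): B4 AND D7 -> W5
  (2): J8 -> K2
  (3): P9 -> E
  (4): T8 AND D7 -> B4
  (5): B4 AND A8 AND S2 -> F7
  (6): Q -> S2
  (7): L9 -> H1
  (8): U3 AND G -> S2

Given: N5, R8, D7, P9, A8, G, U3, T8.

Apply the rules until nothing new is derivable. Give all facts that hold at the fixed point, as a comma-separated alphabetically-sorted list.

A8, B4, D7, E, F7, G, N5, P9, R8, S2, T8, U3, W5

Round 1 fires (3), (4), (8), giving E, B4, S2.
Round 2 fires (1), (5), giving W5, F7.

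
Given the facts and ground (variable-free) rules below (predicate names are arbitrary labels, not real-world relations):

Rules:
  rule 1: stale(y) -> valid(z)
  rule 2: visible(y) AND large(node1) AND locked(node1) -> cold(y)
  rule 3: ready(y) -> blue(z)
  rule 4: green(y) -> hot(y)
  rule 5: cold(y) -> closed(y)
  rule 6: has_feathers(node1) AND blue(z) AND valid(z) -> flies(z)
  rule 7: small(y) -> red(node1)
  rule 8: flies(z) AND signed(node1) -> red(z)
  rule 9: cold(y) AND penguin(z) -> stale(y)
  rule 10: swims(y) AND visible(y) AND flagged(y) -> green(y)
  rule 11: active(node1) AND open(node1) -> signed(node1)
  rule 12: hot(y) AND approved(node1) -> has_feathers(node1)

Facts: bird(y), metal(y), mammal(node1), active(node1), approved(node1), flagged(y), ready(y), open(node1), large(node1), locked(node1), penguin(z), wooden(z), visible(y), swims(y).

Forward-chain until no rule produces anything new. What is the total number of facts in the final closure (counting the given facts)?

25

Round 1: rule 2 [visible(y) AND large(node1) AND locked(node1) -> cold(y)]; rule 3 [ready(y) -> blue(z)]; rule 10 [swims(y) AND visible(y) AND flagged(y) -> green(y)]; rule 11 [active(node1) AND open(node1) -> signed(node1)]. New: cold(y), blue(z), green(y), signed(node1).
Round 2: rule 4 [green(y) -> hot(y)]; rule 5 [cold(y) -> closed(y)]; rule 9 [cold(y) AND penguin(z) -> stale(y)]. New: hot(y), closed(y), stale(y).
Round 3: rule 1 [stale(y) -> valid(z)]; rule 12 [hot(y) AND approved(node1) -> has_feathers(node1)]. New: valid(z), has_feathers(node1).
Round 4: rule 6 [has_feathers(node1) AND blue(z) AND valid(z) -> flies(z)]. New: flies(z).
Round 5: rule 8 [flies(z) AND signed(node1) -> red(z)]. New: red(z).
Closure: {active(node1), approved(node1), bird(y), blue(z), closed(y), cold(y), flagged(y), flies(z), green(y), has_feathers(node1), hot(y), large(node1), locked(node1), mammal(node1), metal(y), open(node1), penguin(z), ready(y), red(z), signed(node1), stale(y), swims(y), valid(z), visible(y), wooden(z)} — 25 facts.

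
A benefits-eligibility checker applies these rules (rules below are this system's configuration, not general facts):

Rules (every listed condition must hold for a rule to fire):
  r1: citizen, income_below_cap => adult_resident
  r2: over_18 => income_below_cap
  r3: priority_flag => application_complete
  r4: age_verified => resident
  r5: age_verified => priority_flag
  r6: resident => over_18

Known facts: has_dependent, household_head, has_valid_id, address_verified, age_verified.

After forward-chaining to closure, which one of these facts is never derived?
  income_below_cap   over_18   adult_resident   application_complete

adult_resident

[1] r4 [age_verified => resident]; r5 [age_verified => priority_flag]. ⇒ new: resident, priority_flag.
[2] r3 [priority_flag => application_complete]; r6 [resident => over_18]. ⇒ new: application_complete, over_18.
[3] r2 [over_18 => income_below_cap]. ⇒ new: income_below_cap.
Derived: income_below_cap (round 3), application_complete (round 2), over_18 (round 2). adult_resident never appears in any round.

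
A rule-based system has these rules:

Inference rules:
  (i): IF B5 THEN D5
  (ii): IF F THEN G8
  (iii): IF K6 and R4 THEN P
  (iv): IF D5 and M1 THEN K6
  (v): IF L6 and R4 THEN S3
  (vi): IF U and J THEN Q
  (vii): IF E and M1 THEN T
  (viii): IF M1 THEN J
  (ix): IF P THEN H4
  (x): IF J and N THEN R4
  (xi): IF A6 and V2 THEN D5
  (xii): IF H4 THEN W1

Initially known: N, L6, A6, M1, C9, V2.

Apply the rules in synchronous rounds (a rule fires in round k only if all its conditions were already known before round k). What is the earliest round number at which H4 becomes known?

Round 1: (viii) [IF M1 THEN J]; (xi) [IF A6 and V2 THEN D5]. New: J, D5.
Round 2: (iv) [IF D5 and M1 THEN K6]; (x) [IF J and N THEN R4]. New: K6, R4.
Round 3: (iii) [IF K6 and R4 THEN P]; (v) [IF L6 and R4 THEN S3]. New: P, S3.
Round 4: (ix) [IF P THEN H4]. New: H4.
H4 first appears in round 4.

4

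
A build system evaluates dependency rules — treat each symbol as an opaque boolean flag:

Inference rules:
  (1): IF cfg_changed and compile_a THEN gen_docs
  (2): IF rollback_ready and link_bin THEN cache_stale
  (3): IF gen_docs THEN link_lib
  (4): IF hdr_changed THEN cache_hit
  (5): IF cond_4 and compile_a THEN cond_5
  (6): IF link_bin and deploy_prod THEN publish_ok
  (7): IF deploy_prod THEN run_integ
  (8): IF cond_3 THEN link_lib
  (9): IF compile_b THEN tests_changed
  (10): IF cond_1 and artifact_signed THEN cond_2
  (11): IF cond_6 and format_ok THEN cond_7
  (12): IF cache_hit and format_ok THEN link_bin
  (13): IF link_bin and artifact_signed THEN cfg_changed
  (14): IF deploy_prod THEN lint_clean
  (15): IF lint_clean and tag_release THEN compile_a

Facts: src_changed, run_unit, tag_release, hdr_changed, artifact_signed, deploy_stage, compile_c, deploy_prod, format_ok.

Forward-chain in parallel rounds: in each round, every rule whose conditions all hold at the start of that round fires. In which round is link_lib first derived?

5

Round 1 — (4), (7), (14), derive cache_hit, run_integ, lint_clean.
Round 2 — (12), (15), derive link_bin, compile_a.
Round 3 — (6), (13), derive publish_ok, cfg_changed.
Round 4 — (1), derive gen_docs.
Round 5 — (3), derive link_lib.
link_lib first appears in round 5.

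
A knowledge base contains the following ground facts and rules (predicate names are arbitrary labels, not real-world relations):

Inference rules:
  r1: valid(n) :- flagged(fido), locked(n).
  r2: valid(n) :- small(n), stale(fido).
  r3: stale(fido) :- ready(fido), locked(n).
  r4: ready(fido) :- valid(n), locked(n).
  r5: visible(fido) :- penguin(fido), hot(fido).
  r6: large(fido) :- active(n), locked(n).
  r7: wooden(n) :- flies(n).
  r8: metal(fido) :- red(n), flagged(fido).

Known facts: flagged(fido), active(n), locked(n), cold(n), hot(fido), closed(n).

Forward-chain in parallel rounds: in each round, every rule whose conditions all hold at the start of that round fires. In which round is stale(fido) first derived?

3

Round 1: r1 [valid(n) :- flagged(fido), locked(n).]; r6 [large(fido) :- active(n), locked(n).]. New: valid(n), large(fido).
Round 2: r4 [ready(fido) :- valid(n), locked(n).]. New: ready(fido).
Round 3: r3 [stale(fido) :- ready(fido), locked(n).]. New: stale(fido).
stale(fido) first appears in round 3.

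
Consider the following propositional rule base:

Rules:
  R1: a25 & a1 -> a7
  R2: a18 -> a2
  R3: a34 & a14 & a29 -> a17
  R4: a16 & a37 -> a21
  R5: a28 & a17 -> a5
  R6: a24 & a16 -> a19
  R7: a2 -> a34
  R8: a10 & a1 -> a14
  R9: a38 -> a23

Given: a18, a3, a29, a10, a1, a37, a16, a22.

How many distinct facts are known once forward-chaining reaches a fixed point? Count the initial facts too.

13

Round 1 — R2, R4, R8, derive a2, a21, a14.
Round 2 — R7, derive a34.
Round 3 — R3, derive a17.
Closure: {a1, a10, a14, a16, a17, a18, a2, a21, a22, a29, a3, a34, a37} — 13 facts.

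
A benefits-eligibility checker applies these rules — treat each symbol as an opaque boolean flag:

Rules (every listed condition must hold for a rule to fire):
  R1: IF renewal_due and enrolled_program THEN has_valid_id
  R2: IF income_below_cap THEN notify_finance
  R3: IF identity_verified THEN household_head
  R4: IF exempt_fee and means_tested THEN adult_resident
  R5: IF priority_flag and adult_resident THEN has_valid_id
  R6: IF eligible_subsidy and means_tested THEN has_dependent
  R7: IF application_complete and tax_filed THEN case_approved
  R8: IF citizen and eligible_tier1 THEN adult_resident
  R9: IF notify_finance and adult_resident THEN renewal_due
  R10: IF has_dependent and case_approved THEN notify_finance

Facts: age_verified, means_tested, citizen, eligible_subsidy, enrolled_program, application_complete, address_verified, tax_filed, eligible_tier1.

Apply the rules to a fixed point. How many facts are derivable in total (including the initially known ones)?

15

Round 1 — R6, R7, R8, derive has_dependent, case_approved, adult_resident.
Round 2 — R10, derive notify_finance.
Round 3 — R9, derive renewal_due.
Round 4 — R1, derive has_valid_id.
Closure: {address_verified, adult_resident, age_verified, application_complete, case_approved, citizen, eligible_subsidy, eligible_tier1, enrolled_program, has_dependent, has_valid_id, means_tested, notify_finance, renewal_due, tax_filed} — 15 facts.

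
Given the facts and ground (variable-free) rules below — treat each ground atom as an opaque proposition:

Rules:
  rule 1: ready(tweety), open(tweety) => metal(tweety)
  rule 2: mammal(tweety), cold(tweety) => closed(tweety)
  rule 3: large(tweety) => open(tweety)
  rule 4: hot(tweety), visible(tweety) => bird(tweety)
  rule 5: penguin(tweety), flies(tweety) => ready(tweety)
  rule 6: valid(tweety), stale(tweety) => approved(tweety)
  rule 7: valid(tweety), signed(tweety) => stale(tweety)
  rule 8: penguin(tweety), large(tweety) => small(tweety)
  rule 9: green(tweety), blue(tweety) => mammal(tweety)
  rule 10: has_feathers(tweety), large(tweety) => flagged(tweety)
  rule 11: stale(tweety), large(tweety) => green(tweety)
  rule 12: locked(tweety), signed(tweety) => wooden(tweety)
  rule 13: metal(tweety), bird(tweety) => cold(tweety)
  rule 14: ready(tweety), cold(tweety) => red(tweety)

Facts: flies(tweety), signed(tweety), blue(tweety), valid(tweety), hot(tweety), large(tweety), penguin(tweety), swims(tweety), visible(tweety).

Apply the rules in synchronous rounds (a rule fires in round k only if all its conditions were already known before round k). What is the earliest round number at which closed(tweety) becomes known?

4

Round 1 — rule 3, rule 4, rule 5, rule 7, rule 8, derive open(tweety), bird(tweety), ready(tweety), stale(tweety), small(tweety).
Round 2 — rule 1, rule 6, rule 11, derive metal(tweety), approved(tweety), green(tweety).
Round 3 — rule 9, rule 13, derive mammal(tweety), cold(tweety).
Round 4 — rule 2, rule 14, derive closed(tweety), red(tweety).
closed(tweety) first appears in round 4.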